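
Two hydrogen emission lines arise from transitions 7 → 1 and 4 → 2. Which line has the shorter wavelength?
7 → 1

Calculate the energy for each transition:

Transition 7 → 1:
ΔE₁ = |E_1 - E_7| = |-13.6057/1² - (-13.6057/7²)|
ΔE₁ = |-13.605700000 - (-0.277667347)| = 13.328033 eV

Transition 4 → 2:
ΔE₂ = |E_2 - E_4| = |-13.6057/2² - (-13.6057/4²)|
ΔE₂ = |-3.401425000 - (-0.850356250)| = 2.551069 eV

Since 13.328033 eV > 2.551069 eV, the transition 7 → 1 emits the more energetic photon.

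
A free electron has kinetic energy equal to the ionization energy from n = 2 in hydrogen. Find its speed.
1.0938e+06 m/s (or 0.3649% of c)

The binding energy at n = 2 for hydrogen is:
E_2 = -13.6057/2² = -3.4014250 eV
|E_2| = 3.4014250 eV

Convert to Joules:
KE = 3.4014250 eV × (1.602177 × 10⁻¹⁹ J/eV) = 5.449685e-19 J

Using KE = ½mv²:
v = √(2·KE/m_e)
v = √(2 × 5.449685e-19 J / 9.10938 × 10⁻³¹ kg)
v = 1.0938e+06 m/s

This is approximately 0.3649% the speed of light.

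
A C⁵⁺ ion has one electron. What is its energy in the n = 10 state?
-4.8981 eV

For hydrogen-like ions, the energy levels scale with Z²:
E_n = -13.6057 Z² / n² eV

For C⁵⁺ (Z = 6) at n = 10:
E_10 = -13.6057 × 6² / 10²
E_10 = -13.6057 × 36 / 100
E_10 = -489.8052 / 100
E_10 = -4.8981 eV

The energy is 36 times more negative than hydrogen at the same n due to the stronger nuclear charge.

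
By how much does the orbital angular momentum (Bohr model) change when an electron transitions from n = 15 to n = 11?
4.22e-34 J·s (or 4ℏ)

In the Bohr model, L_n = nℏ where ℏ = 1.0546e-34 J·s.

L_15 = 15ℏ = 1.5819e-33 J·s
L_11 = 11ℏ = 1.1601e-33 J·s

ΔL = L_15 - L_11 = (15 - 11)ℏ = 4ℏ
ΔL = 4 × 1.0546e-34 J·s = 4.22e-34 J·s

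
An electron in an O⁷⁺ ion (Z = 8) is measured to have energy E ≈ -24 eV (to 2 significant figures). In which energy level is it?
n = 6

The exact energy levels follow E_n = -13.6057 Z² / n² eV with Z = 8.

The measured value (-24 eV) is reported to only 2 significant figures, so we must test candidate n values and see which one matches to that precision.

Candidate energies:
  n = 4:  E = -13.6057 × 8² / 4² = -54.42280 eV
  n = 5:  E = -13.6057 × 8² / 5² = -34.83059 eV
  n = 6:  E = -13.6057 × 8² / 6² = -24.18791 eV  ← matches
  n = 7:  E = -13.6057 × 8² / 7² = -17.77071 eV
  n = 8:  E = -13.6057 × 8² / 8² = -13.60570 eV

Checking against the measurement of -24 eV (2 sig figs), only n = 6 agrees:
E_6 = -24.18791 eV, which rounds to -24 eV ✓

Therefore n = 6.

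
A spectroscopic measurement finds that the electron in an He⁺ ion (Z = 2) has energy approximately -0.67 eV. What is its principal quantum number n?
n = 9

The exact energy levels follow E_n = -13.6057 Z² / n² eV with Z = 2.

The measured value (-0.67 eV) is reported to only 2 significant figures, so we must test candidate n values and see which one matches to that precision.

Candidate energies:
  n = 7:  E = -13.6057 × 2² / 7² = -1.11067 eV
  n = 8:  E = -13.6057 × 2² / 8² = -0.85036 eV
  n = 9:  E = -13.6057 × 2² / 9² = -0.67189 eV  ← matches
  n = 10:  E = -13.6057 × 2² / 10² = -0.54423 eV
  n = 11:  E = -13.6057 × 2² / 11² = -0.44978 eV

Checking against the measurement of -0.67 eV (2 sig figs), only n = 9 agrees:
E_9 = -0.67189 eV, which rounds to -0.67 eV ✓

Therefore n = 9.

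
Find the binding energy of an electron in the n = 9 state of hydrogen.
0.16797 eV

The ionization energy is the energy needed to remove the electron completely (n → ∞).

For hydrogen, E_n = -13.6057 eV / n².

At n = 9: E_9 = -13.6057 / 9² = -0.16797160 eV
At n = ∞: E_∞ = 0 eV

Ionization energy = E_∞ - E_9 = 0 - (-0.16797160) = 0.16797160 eV
Ionization energy ≈ 0.16797 eV

This is also called the binding energy of the electron in state n = 9.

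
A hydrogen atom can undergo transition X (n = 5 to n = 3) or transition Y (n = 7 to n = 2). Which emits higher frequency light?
7 → 2

Calculate the energy for each transition:

Transition 5 → 3:
ΔE₁ = |E_3 - E_5| = |-13.6057/3² - (-13.6057/5²)|
ΔE₁ = |-1.511744444 - (-0.544228000)| = 0.967516 eV

Transition 7 → 2:
ΔE₂ = |E_2 - E_7| = |-13.6057/2² - (-13.6057/7²)|
ΔE₂ = |-3.401425000 - (-0.277667347)| = 3.123758 eV

Since 3.123758 eV > 0.967516 eV, the transition 7 → 2 emits the more energetic photon.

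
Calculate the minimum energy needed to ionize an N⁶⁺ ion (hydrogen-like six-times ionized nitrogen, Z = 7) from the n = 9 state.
8.230609 eV

The ionization energy is the energy needed to remove the electron completely (n → ∞).

For a hydrogen-like ion with Z = 7, E_n = -13.6057 Z² / n² eV.

At n = 9: E_9 = -13.6057 × 7² / 9² = -8.230608642 eV
At n = ∞: E_∞ = 0 eV

Ionization energy = E_∞ - E_9 = 0 - (-8.230608642) = 8.230608642 eV
Ionization energy ≈ 8.230609 eV

This is also called the binding energy of the electron in state n = 9.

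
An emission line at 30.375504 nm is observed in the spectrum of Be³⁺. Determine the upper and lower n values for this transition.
n = 4 → n = 2

First, find the photon energy from the wavelength (hc = 1239.84 eV·nm):
E = hc/λ = 1239.84 eV·nm / 30.375504 nm = 40.817101 eV

The energy levels of Be³⁺ satisfy E_n = -13.6057 × 4² / n² eV, so an emission n_i → n_f releases
ΔE = 13.6057 × 4² × (1/n_f² − 1/n_i²) eV.

Setting ΔE equal to the photon energy:
1/n_f² − 1/n_i² = 40.817101 / (13.6057 × 4²) = 0.18750000

Since 1/n_i² must be positive, we need 1/n_f² > 0.18750000, i.e. n_f ≤ 2. For each allowed n_f, solve n_i = (1/n_f² − 0.18750000)^(−1/2) and check whether it is a whole number:
  n_f = 1: 1/n_i² = 1.00000000 − 0.18750000 = 0.81250000 → n_i = 1.109  (not an integer) ✗
  n_f = 2: 1/n_i² = 0.25000000 − 0.18750000 = 0.06250000 → n_i = 4.000  → integer, n_i = 4 ✓

Only n_f = 2 gives an integer upper level, n_i = 4.

The transition is from n = 4 to n = 2 (emission).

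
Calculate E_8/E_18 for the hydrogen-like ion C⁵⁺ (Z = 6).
5.0625

Using E_n = -13.6057 Z² / n² eV with Z = 6:

E_8 = -13.6057 × 6² / 8² = -489.8052 / 64 = -7.6532062500 eV
E_18 = -13.6057 × 6² / 18² = -489.8052 / 324 = -1.5117444444 eV

The ratio is:
E_8/E_18 = (-7.6532062500) / (-1.5117444444)
E_8/E_18 = (-489.8052/64) / (-489.8052/324)
E_8/E_18 = 324/64
E_8/E_18 = 5.0625
(Note: the Z² factors cancel in the ratio.)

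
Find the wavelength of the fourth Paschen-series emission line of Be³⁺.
62.7919 nm

The lines of a series are numbered from the longest wavelength (smallest ΔE) outward; the fourth line is the transition from n = n_f + 4 to n_f.
The Paschen series has all transitions ending at n_f = 3.

For Be³⁺ (Z = 4), the fourth line (δ-line) is the jump from n = 7 to n = 3:
E_7 = -13.6057 × 4² / 7² = -4.442678 eV
E_3 = -13.6057 × 4² / 3² = -24.187911 eV
ΔE = E_7 - E_3 = 19.745233 eV

λ = hc/E = 1239.84 eV·nm / 19.745233 eV
λ = 62.7919 nm

This is the δ-line of the Paschen series in Be³⁺.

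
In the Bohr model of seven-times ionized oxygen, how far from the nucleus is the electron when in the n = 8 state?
0.4233 nm (or 4.2334 Å)

The Bohr radius formula is:
r_n = n² a₀ / Z

where a₀ = 0.0529177 nm is the Bohr radius.

For O⁷⁺ (Z = 8) at n = 8:
r_8 = 8² × 0.0529177 nm / 8
r_8 = 64 × 0.0529177 nm / 8
r_8 = 3.38673 nm / 8
r_8 = 0.4233 nm

The electron orbits at approximately 0.4233 nm from the nucleus.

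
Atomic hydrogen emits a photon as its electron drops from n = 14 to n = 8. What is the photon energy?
0.1432 eV

The energy levels are E_n = -13.6057 eV / n².

Energy at n = 14: E_14 = -13.6057 / 14² = -0.0694168 eV
Energy at n = 8: E_8 = -13.6057 / 8² = -0.2125891 eV

For emission (electron falling to lower state), the photon energy is:
E_photon = E_14 - E_8 = |-0.0694168 - (-0.2125891)|
E_photon = 0.1432 eV

This energy is carried away by the emitted photon.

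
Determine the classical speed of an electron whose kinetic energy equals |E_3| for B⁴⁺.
3.646e+06 m/s (or 1.2162% of c)

The binding energy at n = 3 for B⁴⁺ is:
E_3 = -13.6057 × 5²/3² = -37.793611 eV
|E_3| = 37.793611 eV

Convert to Joules:
KE = 37.793611 eV × (1.602177 × 10⁻¹⁹ J/eV) = 6.05521e-18 J

Using KE = ½mv²:
v = √(2·KE/m_e)
v = √(2 × 6.05521e-18 J / 9.10938 × 10⁻³¹ kg)
v = 3.646e+06 m/s

This is approximately 1.2162% the speed of light.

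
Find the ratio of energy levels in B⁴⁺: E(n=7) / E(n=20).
8.163265

Using E_n = -13.6057 Z² / n² eV with Z = 5:

E_7 = -13.6057 × 5² / 7² = -340.1425 / 49 = -6.941683673469 eV
E_20 = -13.6057 × 5² / 20² = -340.1425 / 400 = -0.850356250000 eV

The ratio is:
E_7/E_20 = (-6.941683673469) / (-0.850356250000)
E_7/E_20 = (-340.1425/49) / (-340.1425/400)
E_7/E_20 = 400/49
E_7/E_20 = 8.163265
(Note: the Z² factors cancel in the ratio.)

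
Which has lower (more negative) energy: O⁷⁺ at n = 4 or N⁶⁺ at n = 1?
N⁶⁺ at n = 1 (E = -666.67930 eV)

Using E_n = -13.6057 Z² / n² eV:

O⁷⁺ (Z = 8) at n = 4:
E = -13.6057 × 8² / 4² = -13.6057 × 64 / 16 = -54.42280000 eV

N⁶⁺ (Z = 7) at n = 1:
E = -13.6057 × 7² / 1² = -13.6057 × 49 / 1 = -666.67930000 eV

Since -666.67930000 eV < -54.42280000 eV,
N⁶⁺ at n = 1 is more tightly bound (requires more energy to ionize).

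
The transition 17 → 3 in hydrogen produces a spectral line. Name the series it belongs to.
Paschen series

The spectral series in hydrogen are named based on the final (lower) energy level:
- Lyman series: n_final = 1 (ultraviolet)
- Balmer series: n_final = 2 (visible/near-UV)
- Paschen series: n_final = 3 (infrared)
- Brackett series: n_final = 4 (infrared)
- Pfund series: n_final = 5 (far infrared)

Since this transition ends at n = 3, it belongs to the Paschen series.

For reference, this 17 → 3 line has photon energy
ΔE = 13.6057 eV × (1/3² - 1/17²) = 1.46466590 eV,
corresponding to wavelength λ = hc/ΔE = 1239.84 eV·nm / 1.46466590 eV = 846.5002 nm in the infrared region.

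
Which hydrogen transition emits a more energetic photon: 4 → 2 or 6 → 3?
4 → 2

Calculate the energy for each transition:

Transition 4 → 2:
ΔE₁ = |E_2 - E_4| = |-13.6057/2² - (-13.6057/4²)|
ΔE₁ = |-3.4014250000 - (-0.8503562500)| = 2.5510688 eV

Transition 6 → 3:
ΔE₂ = |E_3 - E_6| = |-13.6057/3² - (-13.6057/6²)|
ΔE₂ = |-1.5117444444 - (-0.3779361111)| = 1.1338083 eV

Since 2.5510688 eV > 1.1338083 eV, the transition 4 → 2 emits the more energetic photon.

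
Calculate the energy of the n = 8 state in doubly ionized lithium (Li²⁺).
-1.913302 eV

For hydrogen-like ions, the energy levels scale with Z²:
E_n = -13.6057 Z² / n² eV

For Li²⁺ (Z = 3) at n = 8:
E_8 = -13.6057 × 3² / 8²
E_8 = -13.6057 × 9 / 64
E_8 = -122.4513 / 64
E_8 = -1.913302 eV

The energy is 9 times more negative than hydrogen at the same n due to the stronger nuclear charge.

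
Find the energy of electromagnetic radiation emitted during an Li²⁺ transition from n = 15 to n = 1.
121.907072 eV

The energy levels are E_n = -13.6057 Z² eV / n².

Energy at n = 15: E_15 = -13.6057 × 3² / 15² = -0.544228000 eV
Energy at n = 1: E_1 = -13.6057 × 3² / 1² = -122.451300000 eV

For emission (electron falling to lower state), the photon energy is:
E_photon = E_15 - E_1 = |-0.544228000 - (-122.451300000)|
E_photon = 121.907072 eV

This energy is carried away by the emitted photon.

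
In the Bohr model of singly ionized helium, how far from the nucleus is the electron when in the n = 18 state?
8.5727 nm (or 85.7267 Å)

The Bohr radius formula is:
r_n = n² a₀ / Z

where a₀ = 0.0529177 nm is the Bohr radius.

For He⁺ (Z = 2) at n = 18:
r_18 = 18² × 0.0529177 nm / 2
r_18 = 324 × 0.0529177 nm / 2
r_18 = 17.14533 nm / 2
r_18 = 8.5727 nm

The electron orbits at approximately 8.5727 nm from the nucleus.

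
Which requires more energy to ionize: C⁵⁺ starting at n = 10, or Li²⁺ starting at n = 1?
Li²⁺ at n = 1 (E = -122.45130 eV)

Using E_n = -13.6057 Z² / n² eV:

C⁵⁺ (Z = 6) at n = 10:
E = -13.6057 × 6² / 10² = -13.6057 × 36 / 100 = -4.89805200 eV

Li²⁺ (Z = 3) at n = 1:
E = -13.6057 × 3² / 1² = -13.6057 × 9 / 1 = -122.45130000 eV

Since -122.45130000 eV < -4.89805200 eV,
Li²⁺ at n = 1 is more tightly bound (requires more energy to ionize).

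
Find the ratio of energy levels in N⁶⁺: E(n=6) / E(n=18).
9.000000

Using E_n = -13.6057 Z² / n² eV with Z = 7:

E_6 = -13.6057 × 7² / 6² = -666.6793 / 36 = -18.518869444444 eV
E_18 = -13.6057 × 7² / 18² = -666.6793 / 324 = -2.057652160494 eV

The ratio is:
E_6/E_18 = (-18.518869444444) / (-2.057652160494)
E_6/E_18 = (-666.6793/36) / (-666.6793/324)
E_6/E_18 = 324/36
E_6/E_18 = 9.000000
(Note: the Z² factors cancel in the ratio.)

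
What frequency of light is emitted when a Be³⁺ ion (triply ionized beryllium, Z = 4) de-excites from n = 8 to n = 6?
6.39692e+14 Hz

First, find the transition energy:
E_8 = -13.6057 × 4² / 8² = -3.40142500 eV
E_6 = -13.6057 × 4² / 6² = -6.04697778 eV
|ΔE| = |E_6 - E_8| = 2.64555278 eV

Convert to Joules: E = 2.64555278 eV × (1.602177 × 10⁻¹⁹ J/eV) = 4.2386438e-19 J

Using E = hf:
f = E/h = 4.2386438e-19 J / (6.62607 × 10⁻³⁴ J·s)
f = 6.39692e+14 Hz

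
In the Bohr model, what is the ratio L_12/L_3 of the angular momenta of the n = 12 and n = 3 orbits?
4.00

In the Bohr model, L_n = nℏ, so the ratio is purely the ratio of quantum numbers:

L_12/L_3 = 12ℏ / 3ℏ = 12/3 = 4.00

The angular momentum scales linearly with n.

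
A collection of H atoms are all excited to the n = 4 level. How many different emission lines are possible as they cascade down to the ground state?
6

The electron can occupy levels n = 1, 2, ..., 4 during de-excitation — that is m = 4 - 1 + 1 = 4 distinct levels.

The number of distinct spectral lines equals the number of ways to choose 2 of these m levels (each pair gives one possible emission transition):

Number of lines = m(m-1)/2 = 4×3/2 = 6

These correspond to all possible transitions between the 4 levels:
4 → 3, 4 → 2, 4 → 1, 3 → 2, 3 → 1, 2 → 1

Each transition produces a photon with a unique energy (and thus wavelength). This count does not depend on Z.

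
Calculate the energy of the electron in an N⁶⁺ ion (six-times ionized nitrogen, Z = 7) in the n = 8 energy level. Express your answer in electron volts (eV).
-10.417 eV

The energy levels of a hydrogen-like atom are given by:
E_n = -13.6057 Z² / n² eV  (with Z = 7 for N⁶⁺)

For n = 8:
E_8 = -13.6057 × 7² / 8²
E_8 = -13.6057 × 49 / 64
E_8 = -10.417 eV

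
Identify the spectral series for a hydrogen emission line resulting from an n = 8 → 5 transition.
Pfund series

The spectral series in hydrogen are named based on the final (lower) energy level:
- Lyman series: n_final = 1 (ultraviolet)
- Balmer series: n_final = 2 (visible/near-UV)
- Paschen series: n_final = 3 (infrared)
- Brackett series: n_final = 4 (infrared)
- Pfund series: n_final = 5 (far infrared)

Since this transition ends at n = 5, it belongs to the Pfund series.

For reference, this 8 → 5 line has photon energy
ΔE = 13.6057 eV × (1/5² - 1/8²) = 0.33163893750 eV,
corresponding to wavelength λ = hc/ΔE = 1239.84 eV·nm / 0.33163893750 eV = 3738.52362 nm in the far infrared region.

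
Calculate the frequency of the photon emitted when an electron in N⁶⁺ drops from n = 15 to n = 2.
3.958e+16 Hz

First, find the transition energy:
E_15 = -13.6057 × 7² / 15² = -2.9630 eV
E_2 = -13.6057 × 7² / 2² = -166.6698 eV
|ΔE| = |E_2 - E_15| = 163.7068 eV

Convert to Joules: E = 163.7068 eV × (1.602177 × 10⁻¹⁹ J/eV) = 2.62287e-17 J

Using E = hf:
f = E/h = 2.62287e-17 J / (6.62607 × 10⁻³⁴ J·s)
f = 3.958e+16 Hz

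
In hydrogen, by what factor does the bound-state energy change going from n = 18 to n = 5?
12.960000

Using E_n = -13.6057 Z² / n² eV with Z = 1:

E_5 = -13.6057 / 5² = -13.6057 / 25 = -0.544228000000 eV
E_18 = -13.6057 / 18² = -13.6057 / 324 = -0.041992901235 eV

The ratio is:
E_5/E_18 = (-0.544228000000) / (-0.041992901235)
E_5/E_18 = (-13.6057/25) / (-13.6057/324)
E_5/E_18 = 324/25
E_5/E_18 = 12.960000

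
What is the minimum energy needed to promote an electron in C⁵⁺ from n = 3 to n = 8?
46.769594 eV

The energy levels of a hydrogen-like atom are E_n = -13.6057 Z² eV / n².

Energy at n = 3: E_3 = -13.6057 × 6² / 3² = -54.422800000 eV
Energy at n = 8: E_8 = -13.6057 × 6² / 8² = -7.653206250 eV

The excitation energy is the difference:
ΔE = E_8 - E_3
ΔE = -7.653206250 - (-54.422800000)
ΔE = 46.769594 eV

Since this is positive, energy must be absorbed (photon absorption).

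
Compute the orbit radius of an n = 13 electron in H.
8.943095 nm (or 89.430948 Å)

The Bohr radius formula is:
r_n = n² a₀ / Z

where a₀ = 0.052917721 nm is the Bohr radius.

For H (Z = 1) at n = 13:
r_13 = 13² × 0.052917721 nm / 1
r_13 = 169 × 0.052917721 nm / 1
r_13 = 8.9430948 nm / 1
r_13 = 8.943095 nm

The electron orbits at approximately 8.943095 nm from the nucleus.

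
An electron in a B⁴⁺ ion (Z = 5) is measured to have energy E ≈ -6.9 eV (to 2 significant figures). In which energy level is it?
n = 7

The exact energy levels follow E_n = -13.6057 Z² / n² eV with Z = 5.

The measured value (-6.9 eV) is reported to only 2 significant figures, so we must test candidate n values and see which one matches to that precision.

Candidate energies:
  n = 5:  E = -13.6057 × 5² / 5² = -13.60570 eV
  n = 6:  E = -13.6057 × 5² / 6² = -9.44840 eV
  n = 7:  E = -13.6057 × 5² / 7² = -6.94168 eV  ← matches
  n = 8:  E = -13.6057 × 5² / 8² = -5.31473 eV
  n = 9:  E = -13.6057 × 5² / 9² = -4.19929 eV

Checking against the measurement of -6.9 eV (2 sig figs), only n = 7 agrees:
E_7 = -6.94168 eV, which rounds to -6.9 eV ✓

Therefore n = 7.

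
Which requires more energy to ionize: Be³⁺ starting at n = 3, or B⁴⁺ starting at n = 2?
B⁴⁺ at n = 2 (E = -85.035625 eV)

Using E_n = -13.6057 Z² / n² eV:

Be³⁺ (Z = 4) at n = 3:
E = -13.6057 × 4² / 3² = -13.6057 × 16 / 9 = -24.187911111 eV

B⁴⁺ (Z = 5) at n = 2:
E = -13.6057 × 5² / 2² = -13.6057 × 25 / 4 = -85.035625000 eV

Since -85.035625000 eV < -24.187911111 eV,
B⁴⁺ at n = 2 is more tightly bound (requires more energy to ionize).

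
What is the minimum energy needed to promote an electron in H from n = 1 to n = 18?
13.56371 eV

The energy levels of a hydrogen-like atom are E_n = -13.6057 eV / n².

Energy at n = 1: E_1 = -13.6057 / 1² = -13.60570000 eV
Energy at n = 18: E_18 = -13.6057 / 18² = -0.04199290 eV

The excitation energy is the difference:
ΔE = E_18 - E_1
ΔE = -0.04199290 - (-13.60570000)
ΔE = 13.56371 eV

Since this is positive, energy must be absorbed (photon absorption).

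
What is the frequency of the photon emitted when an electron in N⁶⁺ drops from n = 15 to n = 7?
2.57339e+15 Hz

First, find the transition energy:
E_15 = -13.6057 × 7² / 15² = -2.9630191 eV
E_7 = -13.6057 × 7² / 7² = -13.6057000 eV
|ΔE| = |E_7 - E_15| = 10.6426809 eV

Convert to Joules: E = 10.6426809 eV × (1.602177 × 10⁻¹⁹ J/eV) = 1.7051459e-18 J

Using E = hf:
f = E/h = 1.7051459e-18 J / (6.62607 × 10⁻³⁴ J·s)
f = 2.57339e+15 Hz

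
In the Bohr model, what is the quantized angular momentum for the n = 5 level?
5.273e-34 J·s (or 5ℏ)

In the Bohr model, angular momentum is quantized:
L = nℏ

where ℏ = h/(2π) = 1.05457e-34 J·s

For n = 5:
L = 5 × 1.05457e-34 J·s
L = 5.273e-34 J·s

This can also be written as L = 5ℏ.
The angular momentum is an integer multiple of the reduced Planck constant.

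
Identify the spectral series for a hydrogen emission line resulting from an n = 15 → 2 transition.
Balmer series

The spectral series in hydrogen are named based on the final (lower) energy level:
- Lyman series: n_final = 1 (ultraviolet)
- Balmer series: n_final = 2 (visible/near-UV)
- Paschen series: n_final = 3 (infrared)
- Brackett series: n_final = 4 (infrared)
- Pfund series: n_final = 5 (far infrared)

Since this transition ends at n = 2, it belongs to the Balmer series.

For reference, this 15 → 2 line has photon energy
ΔE = 13.6057 eV × (1/2² - 1/15²) = 3.34095522 eV,
corresponding to wavelength λ = hc/ΔE = 1239.84 eV·nm / 3.34095522 eV = 371.1034 nm in the visible/near-UV region.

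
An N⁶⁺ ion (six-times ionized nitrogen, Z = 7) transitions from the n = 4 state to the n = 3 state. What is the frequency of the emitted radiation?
7.8362e+15 Hz

First, find the transition energy:
E_4 = -13.6057 × 7² / 4² = -41.667456 eV
E_3 = -13.6057 × 7² / 3² = -74.075478 eV
|ΔE| = |E_3 - E_4| = 32.408022 eV

Convert to Joules: E = 32.408022 eV × (1.602177 × 10⁻¹⁹ J/eV) = 5.192339e-18 J

Using E = hf:
f = E/h = 5.192339e-18 J / (6.62607 × 10⁻³⁴ J·s)
f = 7.8362e+15 Hz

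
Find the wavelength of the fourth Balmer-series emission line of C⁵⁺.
11.3908 nm

The lines of a series are numbered from the longest wavelength (smallest ΔE) outward; the fourth line is the transition from n = n_f + 4 to n_f.
The Balmer series has all transitions ending at n_f = 2.

For C⁵⁺ (Z = 6), the fourth line (δ-line) is the jump from n = 6 to n = 2:
E_6 = -13.6057 × 6² / 6² = -13.605700 eV
E_2 = -13.6057 × 6² / 2² = -122.451300 eV
ΔE = E_6 - E_2 = 108.845600 eV

λ = hc/E = 1239.84 eV·nm / 108.845600 eV
λ = 11.3908 nm

This is the δ-line of the Balmer series in C⁵⁺.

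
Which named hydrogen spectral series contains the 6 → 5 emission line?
Pfund series

The spectral series in hydrogen are named based on the final (lower) energy level:
- Lyman series: n_final = 1 (ultraviolet)
- Balmer series: n_final = 2 (visible/near-UV)
- Paschen series: n_final = 3 (infrared)
- Brackett series: n_final = 4 (infrared)
- Pfund series: n_final = 5 (far infrared)

Since this transition ends at n = 5, it belongs to the Pfund series.

For reference, this 6 → 5 line has photon energy
ΔE = 13.6057 eV × (1/5² - 1/6²) = 0.166291889 eV,
corresponding to wavelength λ = hc/ΔE = 1239.84 eV·nm / 0.166291889 eV = 7455.806 nm in the far infrared region.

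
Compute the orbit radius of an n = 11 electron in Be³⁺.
1.6008 nm (or 16.0076 Å)

The Bohr radius formula is:
r_n = n² a₀ / Z

where a₀ = 0.0529177 nm is the Bohr radius.

For Be³⁺ (Z = 4) at n = 11:
r_11 = 11² × 0.0529177 nm / 4
r_11 = 121 × 0.0529177 nm / 4
r_11 = 6.40304 nm / 4
r_11 = 1.6008 nm

The electron orbits at approximately 1.6008 nm from the nucleus.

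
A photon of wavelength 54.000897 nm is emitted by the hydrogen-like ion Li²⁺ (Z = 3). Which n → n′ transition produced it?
n = 4 → n = 2

First, find the photon energy from the wavelength (hc = 1239.84 eV·nm):
E = hc/λ = 1239.84 eV·nm / 54.000897 nm = 22.959619 eV

The energy levels of Li²⁺ satisfy E_n = -13.6057 × 3² / n² eV, so an emission n_i → n_f releases
ΔE = 13.6057 × 3² × (1/n_f² − 1/n_i²) eV.

Setting ΔE equal to the photon energy:
1/n_f² − 1/n_i² = 22.959619 / (13.6057 × 3²) = 0.18750000

Since 1/n_i² must be positive, we need 1/n_f² > 0.18750000, i.e. n_f ≤ 2. For each allowed n_f, solve n_i = (1/n_f² − 0.18750000)^(−1/2) and check whether it is a whole number:
  n_f = 1: 1/n_i² = 1.00000000 − 0.18750000 = 0.81250000 → n_i = 1.109  (not an integer) ✗
  n_f = 2: 1/n_i² = 0.25000000 − 0.18750000 = 0.06250000 → n_i = 4.000  → integer, n_i = 4 ✓

Only n_f = 2 gives an integer upper level, n_i = 4.

The transition is from n = 4 to n = 2 (emission).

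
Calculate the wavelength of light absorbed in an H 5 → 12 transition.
2756.768 nm

First, find the transition energy using E_n = -13.6057 / n² eV:
E_5 = -13.6057 / 5² = -0.544228000 eV
E_12 = -13.6057 / 12² = -0.094484028 eV

Photon energy: |ΔE| = |E_12 - E_5| = 0.449743972 eV

Convert to wavelength using E = hc/λ with hc = 1239.84 eV·nm:
λ = hc/E = 1239.84 eV·nm / 0.449743972 eV
λ = 2756.768 nm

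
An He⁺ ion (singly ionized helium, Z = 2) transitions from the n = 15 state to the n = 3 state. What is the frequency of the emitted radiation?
1.4037e+15 Hz

First, find the transition energy:
E_15 = -13.6057 × 2² / 15² = -0.2418791 eV
E_3 = -13.6057 × 2² / 3² = -6.0469778 eV
|ΔE| = |E_3 - E_15| = 5.8050987 eV

Convert to Joules: E = 5.8050987 eV × (1.602177 × 10⁻¹⁹ J/eV) = 9.300796e-19 J

Using E = hf:
f = E/h = 9.300796e-19 J / (6.62607 × 10⁻³⁴ J·s)
f = 1.4037e+15 Hz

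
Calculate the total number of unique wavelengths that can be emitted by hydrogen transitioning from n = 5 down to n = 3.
3

The electron can occupy levels n = 3, 4, ..., 5 during de-excitation — that is m = 5 - 3 + 1 = 3 distinct levels.

The number of distinct spectral lines equals the number of ways to choose 2 of these m levels (each pair gives one possible emission transition):

Number of lines = m(m-1)/2 = 3×2/2 = 3

These correspond to all possible transitions between the 3 levels:
5 → 4, 5 → 3, 4 → 3

Each transition produces a photon with a unique energy (and thus wavelength). This count does not depend on Z.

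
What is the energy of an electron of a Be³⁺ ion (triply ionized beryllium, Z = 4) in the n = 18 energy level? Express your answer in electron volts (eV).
-0.672 eV

The energy levels of a hydrogen-like atom are given by:
E_n = -13.6057 Z² / n² eV  (with Z = 4 for Be³⁺)

For n = 18:
E_18 = -13.6057 × 4² / 18²
E_18 = -13.6057 × 16 / 324
E_18 = -0.672 eV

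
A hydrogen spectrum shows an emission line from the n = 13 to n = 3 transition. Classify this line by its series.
Paschen series

The spectral series in hydrogen are named based on the final (lower) energy level:
- Lyman series: n_final = 1 (ultraviolet)
- Balmer series: n_final = 2 (visible/near-UV)
- Paschen series: n_final = 3 (infrared)
- Brackett series: n_final = 4 (infrared)
- Pfund series: n_final = 5 (far infrared)

Since this transition ends at n = 3, it belongs to the Paschen series.

For reference, this 13 → 3 line has photon energy
ΔE = 13.6057 eV × (1/3² - 1/13²) = 1.43123734 eV,
corresponding to wavelength λ = hc/ΔE = 1239.84 eV·nm / 1.43123734 eV = 866.2714 nm in the infrared region.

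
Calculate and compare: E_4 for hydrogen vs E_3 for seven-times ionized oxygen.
O⁷⁺ at n = 3 (E = -96.75164 eV)

Using E_n = -13.6057 Z² / n² eV:

H (Z = 1) at n = 4:
E = -13.6057 × 1² / 4² = -13.6057 × 1 / 16 = -0.85035625 eV

O⁷⁺ (Z = 8) at n = 3:
E = -13.6057 × 8² / 3² = -13.6057 × 64 / 9 = -96.75164444 eV

Since -96.75164444 eV < -0.85035625 eV,
O⁷⁺ at n = 3 is more tightly bound (requires more energy to ionize).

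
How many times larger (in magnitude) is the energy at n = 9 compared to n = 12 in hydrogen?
1.77778

Using E_n = -13.6057 Z² / n² eV with Z = 1:

E_9 = -13.6057 / 9² = -13.6057 / 81 = -0.16797160494 eV
E_12 = -13.6057 / 12² = -13.6057 / 144 = -0.09448402778 eV

The ratio is:
E_9/E_12 = (-0.16797160494) / (-0.09448402778)
E_9/E_12 = (-13.6057/81) / (-13.6057/144)
E_9/E_12 = 144/81
E_9/E_12 = 1.77778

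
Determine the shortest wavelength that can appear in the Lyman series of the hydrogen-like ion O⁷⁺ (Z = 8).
1.424 nm

The series limit corresponds to the transition from n = ∞ to n = 1.
This is the highest energy (shortest wavelength) transition in the Lyman series.

E_∞ = 0 eV
E_1 = -13.6057 × 8² / 1² = -870.76480 eV

Energy at series limit:
ΔE = E_∞ - E_1 = 0 - (-870.76480) = 870.76480 eV
λ = hc/E = 1239.84 eV·nm / 870.76480 eV = 1.424 nm

This energy equals the ionization energy from the n = 1 state of O⁷⁺.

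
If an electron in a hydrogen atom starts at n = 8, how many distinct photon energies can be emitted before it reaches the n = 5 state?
6

The electron can occupy levels n = 5, 6, ..., 8 during de-excitation — that is m = 8 - 5 + 1 = 4 distinct levels.

The number of distinct spectral lines equals the number of ways to choose 2 of these m levels (each pair gives one possible emission transition):

Number of lines = m(m-1)/2 = 4×3/2 = 6

These correspond to all possible transitions between the 4 levels:
8 → 7, 8 → 6, 8 → 5, 7 → 6, 7 → 5, 6 → 5

Each transition produces a photon with a unique energy (and thus wavelength). This count does not depend on Z.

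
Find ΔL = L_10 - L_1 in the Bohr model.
9.4911e-34 J·s (or 9ℏ)

In the Bohr model, L_n = nℏ where ℏ = 1.054572e-34 J·s.

L_10 = 10ℏ = 1.054572e-33 J·s
L_1 = 1ℏ = 1.054572e-34 J·s

ΔL = L_10 - L_1 = (10 - 1)ℏ = 9ℏ
ΔL = 9 × 1.054572e-34 J·s = 9.4911e-34 J·s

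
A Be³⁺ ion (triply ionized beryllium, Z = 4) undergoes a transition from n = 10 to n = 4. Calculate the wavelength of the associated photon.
108.483944 nm

First, find the transition energy using E_n = -13.6057 Z² / n² eV:
E_10 = -13.6057 × 4² / 10² = -2.176912000 eV
E_4 = -13.6057 × 4² / 4² = -13.605700000 eV

Photon energy: |ΔE| = |E_4 - E_10| = 11.428788000 eV

Convert to wavelength using E = hc/λ with hc = 1239.84 eV·nm:
λ = hc/E = 1239.84 eV·nm / 11.428788000 eV
λ = 108.483944 nm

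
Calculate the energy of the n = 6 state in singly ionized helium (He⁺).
-1.512 eV

For hydrogen-like ions, the energy levels scale with Z²:
E_n = -13.6057 Z² / n² eV

For He⁺ (Z = 2) at n = 6:
E_6 = -13.6057 × 2² / 6²
E_6 = -13.6057 × 4 / 36
E_6 = -54.4228 / 36
E_6 = -1.512 eV

The energy is 4 times more negative than hydrogen at the same n due to the stronger nuclear charge.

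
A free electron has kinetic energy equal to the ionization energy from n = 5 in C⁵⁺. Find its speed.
2.6252e+06 m/s (or 0.875683% of c)

The binding energy at n = 5 for C⁵⁺ is:
E_5 = -13.6057 × 6²/5² = -19.59220800 eV
|E_5| = 19.59220800 eV

Convert to Joules:
KE = 19.59220800 eV × (1.602177 × 10⁻¹⁹ J/eV) = 3.139019e-18 J

Using KE = ½mv²:
v = √(2·KE/m_e)
v = √(2 × 3.139019e-18 J / 9.10938 × 10⁻³¹ kg)
v = 2.6252e+06 m/s

This is approximately 0.875683% the speed of light.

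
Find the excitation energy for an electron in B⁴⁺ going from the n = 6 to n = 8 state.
4.13368 eV

The energy levels of a hydrogen-like atom are E_n = -13.6057 Z² eV / n².

Energy at n = 6: E_6 = -13.6057 × 5² / 6² = -9.44840278 eV
Energy at n = 8: E_8 = -13.6057 × 5² / 8² = -5.31472656 eV

The excitation energy is the difference:
ΔE = E_8 - E_6
ΔE = -5.31472656 - (-9.44840278)
ΔE = 4.13368 eV

Since this is positive, energy must be absorbed (photon absorption).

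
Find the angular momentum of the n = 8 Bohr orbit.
8.4366e-34 J·s (or 8ℏ)

In the Bohr model, angular momentum is quantized:
L = nℏ

where ℏ = h/(2π) = 1.054572e-34 J·s

For n = 8:
L = 8 × 1.054572e-34 J·s
L = 8.4366e-34 J·s

This can also be written as L = 8ℏ.
The angular momentum is an integer multiple of the reduced Planck constant.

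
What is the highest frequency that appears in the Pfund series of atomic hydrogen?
1.32e+14 Hz

The series limit corresponds to the transition from n = ∞ to n = 5.
This is the highest energy (shortest wavelength) transition in the Pfund series.

E_∞ = 0 eV
E_5 = -13.6057 / 5² = -0.54422800 eV

Energy at series limit:
ΔE = E_∞ - E_5 = 0 - (-0.54422800) = 0.54422800 eV
E = 0.54422800 eV × (1.602177 × 10⁻¹⁹ J/eV) = 8.7195e-20 J
f = E/h = 8.7195e-20 J / (6.62607 × 10⁻³⁴ J·s) = 1.32e+14 Hz

This energy equals the ionization energy from the n = 5 state of hydrogen.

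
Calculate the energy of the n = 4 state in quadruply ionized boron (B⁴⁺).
-21.2589 eV

For hydrogen-like ions, the energy levels scale with Z²:
E_n = -13.6057 Z² / n² eV

For B⁴⁺ (Z = 5) at n = 4:
E_4 = -13.6057 × 5² / 4²
E_4 = -13.6057 × 25 / 16
E_4 = -340.1425 / 16
E_4 = -21.2589 eV

The energy is 25 times more negative than hydrogen at the same n due to the stronger nuclear charge.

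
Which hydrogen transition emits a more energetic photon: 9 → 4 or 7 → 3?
7 → 3

Calculate the energy for each transition:

Transition 9 → 4:
ΔE₁ = |E_4 - E_9| = |-13.6057/4² - (-13.6057/9²)|
ΔE₁ = |-0.850356250 - (-0.167971605)| = 0.682385 eV

Transition 7 → 3:
ΔE₂ = |E_3 - E_7| = |-13.6057/3² - (-13.6057/7²)|
ΔE₂ = |-1.511744444 - (-0.277667347)| = 1.234077 eV

Since 1.234077 eV > 0.682385 eV, the transition 7 → 3 emits the more energetic photon.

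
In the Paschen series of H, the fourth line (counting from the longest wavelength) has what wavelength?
1004.670 nm

The lines of a series are numbered from the longest wavelength (smallest ΔE) outward; the fourth line is the transition from n = n_f + 4 to n_f.
The Paschen series has all transitions ending at n_f = 3.

For H, the fourth line (δ-line) is the jump from n = 7 to n = 3:
E_7 = -13.6057 / 7² = -0.27766735 eV
E_3 = -13.6057 / 3² = -1.51174444 eV
ΔE = E_7 - E_3 = 1.23407709 eV

λ = hc/E = 1239.84 eV·nm / 1.23407709 eV
λ = 1004.670 nm

This is the δ-line of the Paschen series in H.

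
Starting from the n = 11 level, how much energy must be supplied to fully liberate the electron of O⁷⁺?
7.20 eV

The ionization energy is the energy needed to remove the electron completely (n → ∞).

For a hydrogen-like ion with Z = 8, E_n = -13.6057 Z² / n² eV.

At n = 11: E_11 = -13.6057 × 8² / 11² = -7.19640 eV
At n = ∞: E_∞ = 0 eV

Ionization energy = E_∞ - E_11 = 0 - (-7.19640) = 7.19640 eV
Ionization energy ≈ 7.20 eV

This is also called the binding energy of the electron in state n = 11.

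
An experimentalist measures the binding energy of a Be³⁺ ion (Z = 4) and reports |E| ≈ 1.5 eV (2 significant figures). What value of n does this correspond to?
n = 12

The exact energy levels follow E_n = -13.6057 Z² / n² eV with Z = 4.

The measured value (-1.5 eV) is reported to only 2 significant figures, so we must test candidate n values and see which one matches to that precision.

Candidate energies:
  n = 10:  E = -13.6057 × 4² / 10² = -2.17691 eV
  n = 11:  E = -13.6057 × 4² / 11² = -1.79910 eV
  n = 12:  E = -13.6057 × 4² / 12² = -1.51174 eV  ← matches
  n = 13:  E = -13.6057 × 4² / 13² = -1.28811 eV
  n = 14:  E = -13.6057 × 4² / 14² = -1.11067 eV

Checking against the measurement of -1.5 eV (2 sig figs), only n = 12 agrees:
E_12 = -1.51174 eV, which rounds to -1.5 eV ✓

Therefore n = 12.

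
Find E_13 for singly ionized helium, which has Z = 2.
-0.32 eV

For hydrogen-like ions, the energy levels scale with Z²:
E_n = -13.6057 Z² / n² eV

For He⁺ (Z = 2) at n = 13:
E_13 = -13.6057 × 2² / 13²
E_13 = -13.6057 × 4 / 169
E_13 = -54.4228 / 169
E_13 = -0.32 eV

The energy is 4 times more negative than hydrogen at the same n due to the stronger nuclear charge.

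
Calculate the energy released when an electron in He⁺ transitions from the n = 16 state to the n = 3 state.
5.8344 eV

The energy levels are E_n = -13.6057 Z² eV / n².

Energy at n = 16: E_16 = -13.6057 × 2² / 16² = -0.2125891 eV
Energy at n = 3: E_3 = -13.6057 × 2² / 3² = -6.0469778 eV

For emission (electron falling to lower state), the photon energy is:
E_photon = E_16 - E_3 = |-0.2125891 - (-6.0469778)|
E_photon = 5.8344 eV

This energy is carried away by the emitted photon.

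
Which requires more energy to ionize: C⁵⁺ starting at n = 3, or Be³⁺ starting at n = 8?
C⁵⁺ at n = 3 (E = -54.42 eV)

Using E_n = -13.6057 Z² / n² eV:

C⁵⁺ (Z = 6) at n = 3:
E = -13.6057 × 6² / 3² = -13.6057 × 36 / 9 = -54.42280 eV

Be³⁺ (Z = 4) at n = 8:
E = -13.6057 × 4² / 8² = -13.6057 × 16 / 64 = -3.40143 eV

Since -54.42280 eV < -3.40143 eV,
C⁵⁺ at n = 3 is more tightly bound (requires more energy to ionize).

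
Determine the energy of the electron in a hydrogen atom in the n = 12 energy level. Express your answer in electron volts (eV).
-0.094 eV

The energy levels of a hydrogen-like atom are given by:
E_n = -13.6057 eV / n²

For n = 12:
E_12 = -13.6057 eV / 12²
E_12 = -13.6057 eV / 144
E_12 = -0.094 eV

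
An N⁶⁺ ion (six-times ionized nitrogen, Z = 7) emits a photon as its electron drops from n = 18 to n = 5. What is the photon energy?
24.609520 eV

The energy levels are E_n = -13.6057 Z² eV / n².

Energy at n = 18: E_18 = -13.6057 × 7² / 18² = -2.057652160 eV
Energy at n = 5: E_5 = -13.6057 × 7² / 5² = -26.667172000 eV

For emission (electron falling to lower state), the photon energy is:
E_photon = E_18 - E_5 = |-2.057652160 - (-26.667172000)|
E_photon = 24.609520 eV

This energy is carried away by the emitted photon.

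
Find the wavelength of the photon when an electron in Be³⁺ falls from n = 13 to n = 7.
393.03 nm

First, find the transition energy using E_n = -13.6057 Z² / n² eV:
E_13 = -13.6057 × 4² / 13² = -1.288114 eV
E_7 = -13.6057 × 4² / 7² = -4.442678 eV

Photon energy: |ΔE| = |E_7 - E_13| = 3.154564 eV

Convert to wavelength using E = hc/λ with hc = 1239.84 eV·nm:
λ = hc/E = 1239.84 eV·nm / 3.154564 eV
λ = 393.03 nm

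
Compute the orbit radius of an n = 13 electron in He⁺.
4.471547 nm (or 44.715474 Å)

The Bohr radius formula is:
r_n = n² a₀ / Z

where a₀ = 0.052917721 nm is the Bohr radius.

For He⁺ (Z = 2) at n = 13:
r_13 = 13² × 0.052917721 nm / 2
r_13 = 169 × 0.052917721 nm / 2
r_13 = 8.9430948 nm / 2
r_13 = 4.471547 nm

The electron orbits at approximately 4.471547 nm from the nucleus.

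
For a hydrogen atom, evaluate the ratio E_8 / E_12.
2.250

Using E_n = -13.6057 Z² / n² eV with Z = 1:

E_8 = -13.6057 / 8² = -13.6057 / 64 = -0.212589063 eV
E_12 = -13.6057 / 12² = -13.6057 / 144 = -0.094484028 eV

The ratio is:
E_8/E_12 = (-0.212589063) / (-0.094484028)
E_8/E_12 = (-13.6057/64) / (-13.6057/144)
E_8/E_12 = 144/64
E_8/E_12 = 2.250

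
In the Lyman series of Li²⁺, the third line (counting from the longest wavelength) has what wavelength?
10.80 nm

The lines of a series are numbered from the longest wavelength (smallest ΔE) outward; the third line is the transition from n = n_f + 3 to n_f.
The Lyman series has all transitions ending at n_f = 1.

For Li²⁺ (Z = 3), the third line (γ-line) is the jump from n = 4 to n = 1:
E_4 = -13.6057 × 3² / 4² = -7.6532 eV
E_1 = -13.6057 × 3² / 1² = -122.4513 eV
ΔE = E_4 - E_1 = 114.7981 eV

λ = hc/E = 1239.84 eV·nm / 114.7981 eV
λ = 10.80 nm

This is the γ-line of the Lyman series in Li²⁺.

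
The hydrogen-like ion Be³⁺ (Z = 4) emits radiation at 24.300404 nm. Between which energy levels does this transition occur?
n = 8 → n = 2

First, find the photon energy from the wavelength (hc = 1239.84 eV·nm):
E = hc/λ = 1239.84 eV·nm / 24.300404 nm = 51.021374 eV

The energy levels of Be³⁺ satisfy E_n = -13.6057 × 4² / n² eV, so an emission n_i → n_f releases
ΔE = 13.6057 × 4² × (1/n_f² − 1/n_i²) eV.

Setting ΔE equal to the photon energy:
1/n_f² − 1/n_i² = 51.021374 / (13.6057 × 4²) = 0.23437500

Since 1/n_i² must be positive, we need 1/n_f² > 0.23437500, i.e. n_f ≤ 2. For each allowed n_f, solve n_i = (1/n_f² − 0.23437500)^(−1/2) and check whether it is a whole number:
  n_f = 1: 1/n_i² = 1.00000000 − 0.23437500 = 0.76562500 → n_i = 1.143  (not an integer) ✗
  n_f = 2: 1/n_i² = 0.25000000 − 0.23437500 = 0.01562500 → n_i = 8.000  → integer, n_i = 8 ✓

Only n_f = 2 gives an integer upper level, n_i = 8.

The transition is from n = 8 to n = 2 (emission).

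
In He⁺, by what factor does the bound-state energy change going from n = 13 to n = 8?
2.640625

Using E_n = -13.6057 Z² / n² eV with Z = 2:

E_8 = -13.6057 × 2² / 8² = -54.4228 / 64 = -0.8503562500 eV
E_13 = -13.6057 × 2² / 13² = -54.4228 / 169 = -0.3220284024 eV

The ratio is:
E_8/E_13 = (-0.8503562500) / (-0.3220284024)
E_8/E_13 = (-54.4228/64) / (-54.4228/169)
E_8/E_13 = 169/64
E_8/E_13 = 2.640625
(Note: the Z² factors cancel in the ratio.)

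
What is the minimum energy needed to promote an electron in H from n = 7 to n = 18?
0.23567 eV

The energy levels of a hydrogen-like atom are E_n = -13.6057 eV / n².

Energy at n = 7: E_7 = -13.6057 / 7² = -0.27766735 eV
Energy at n = 18: E_18 = -13.6057 / 18² = -0.04199290 eV

The excitation energy is the difference:
ΔE = E_18 - E_7
ΔE = -0.04199290 - (-0.27766735)
ΔE = 0.23567 eV

Since this is positive, energy must be absorbed (photon absorption).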